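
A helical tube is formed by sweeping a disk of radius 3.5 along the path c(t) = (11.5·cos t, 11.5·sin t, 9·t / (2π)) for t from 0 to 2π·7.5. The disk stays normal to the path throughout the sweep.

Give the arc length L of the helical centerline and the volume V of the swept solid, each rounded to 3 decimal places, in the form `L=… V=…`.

2πR = 2π·11.5 = 72.256631
per-turn = √(72.256631² + 9²) = √(5221.0207 + 81) = √5302.0207 = 72.814976
L = 7.5 × 72.814976 = 546.112320
V = π·3.5² × L = 38.484510 × 546.112320 = 21016.865040

L=546.112 V=21016.865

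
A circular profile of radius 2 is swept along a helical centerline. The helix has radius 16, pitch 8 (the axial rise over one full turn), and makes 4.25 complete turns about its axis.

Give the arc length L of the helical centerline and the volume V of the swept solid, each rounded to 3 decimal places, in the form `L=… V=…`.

2πR = 2π·16 = 100.530965
per-turn = √(100.530965² + 8²) = √(10106.4749 + 64) = √10170.4749 = 100.848772
L = 4.25 × 100.848772 = 428.607283
V = π·2² × L = 12.566371 × 428.607283 = 5386.037966

L=428.607 V=5386.038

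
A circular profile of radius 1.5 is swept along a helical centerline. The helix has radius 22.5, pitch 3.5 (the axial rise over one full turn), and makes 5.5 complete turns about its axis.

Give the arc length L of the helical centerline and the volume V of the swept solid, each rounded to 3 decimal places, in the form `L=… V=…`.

2πR = 2π·22.5 = 141.371669
per-turn = √(141.371669² + 3.5²) = √(19985.9489 + 12.25) = √19998.1989 = 141.414988
L = 5.5 × 141.414988 = 777.782436
V = π·1.5² × L = 7.068583 × 777.782436 = 5497.820068

L=777.782 V=5497.820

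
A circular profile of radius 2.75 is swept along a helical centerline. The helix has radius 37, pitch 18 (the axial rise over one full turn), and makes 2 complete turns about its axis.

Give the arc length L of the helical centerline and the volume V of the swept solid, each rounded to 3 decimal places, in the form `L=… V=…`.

2πR = 2π·37 = 232.477856
per-turn = √(232.477856² + 18²) = √(54045.9537 + 324) = √54369.9537 = 233.173656
L = 2 × 233.173656 = 466.347311
V = π·2.75² × L = 23.758294 × 466.347311 = 11079.616736

L=466.347 V=11079.617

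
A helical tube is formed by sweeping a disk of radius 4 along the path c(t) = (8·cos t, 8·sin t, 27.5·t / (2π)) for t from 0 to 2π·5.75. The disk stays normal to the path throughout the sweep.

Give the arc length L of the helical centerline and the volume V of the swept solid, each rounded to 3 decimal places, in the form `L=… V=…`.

2πR = 2π·8 = 50.265482
per-turn = √(50.265482² + 27.5²) = √(2526.6187 + 756.25) = √3282.8687 = 57.296324
L = 5.75 × 57.296324 = 329.453862
V = π·4² × L = 50.265482 × 329.453862 = 16560.157328

L=329.454 V=16560.157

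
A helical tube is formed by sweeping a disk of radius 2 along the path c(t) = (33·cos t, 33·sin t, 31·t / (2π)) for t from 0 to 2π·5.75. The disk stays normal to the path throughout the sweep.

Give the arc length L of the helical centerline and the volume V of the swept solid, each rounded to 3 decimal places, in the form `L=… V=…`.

L=1205.486 V=15148.581

2πR = 2π·33 = 207.345115
per-turn = √(207.345115² + 31²) = √(42991.9968 + 961) = √43952.9968 = 209.649700
L = 5.75 × 209.649700 = 1205.485776
V = π·2² × L = 12.566371 × 1205.485776 = 15148.581030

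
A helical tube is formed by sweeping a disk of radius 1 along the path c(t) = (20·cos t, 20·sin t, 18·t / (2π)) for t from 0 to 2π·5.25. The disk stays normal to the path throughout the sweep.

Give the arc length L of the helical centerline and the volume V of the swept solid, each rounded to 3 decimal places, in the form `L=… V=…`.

2πR = 2π·20 = 125.663706
per-turn = √(125.663706² + 18²) = √(15791.3670 + 324) = √16115.3670 = 126.946316
L = 5.25 × 126.946316 = 666.468157
V = π·1² × L = 3.141593 × 666.468157 = 2093.771465

L=666.468 V=2093.771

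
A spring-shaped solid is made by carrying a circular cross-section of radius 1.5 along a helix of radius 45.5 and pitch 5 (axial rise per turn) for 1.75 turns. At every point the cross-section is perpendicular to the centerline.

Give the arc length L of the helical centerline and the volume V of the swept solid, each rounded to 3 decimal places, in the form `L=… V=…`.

2πR = 2π·45.5 = 285.884931
per-turn = √(285.884931² + 5²) = √(81730.1940 + 25) = √81755.1940 = 285.928652
L = 1.75 × 285.928652 = 500.375141
V = π·1.5² × L = 7.068583 × 500.375141 = 3536.943451

L=500.375 V=3536.943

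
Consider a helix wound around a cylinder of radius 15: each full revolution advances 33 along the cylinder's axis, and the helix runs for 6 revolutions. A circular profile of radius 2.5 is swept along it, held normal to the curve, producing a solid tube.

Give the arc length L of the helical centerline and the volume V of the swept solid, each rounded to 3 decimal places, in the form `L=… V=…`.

2πR = 2π·15 = 94.247780
per-turn = √(94.247780² + 33²) = √(8882.6440 + 1089) = √9971.6440 = 99.858119
L = 6 × 99.858119 = 599.148715
V = π·2.5² × L = 19.634954 × 599.148715 = 11764.257508

L=599.149 V=11764.258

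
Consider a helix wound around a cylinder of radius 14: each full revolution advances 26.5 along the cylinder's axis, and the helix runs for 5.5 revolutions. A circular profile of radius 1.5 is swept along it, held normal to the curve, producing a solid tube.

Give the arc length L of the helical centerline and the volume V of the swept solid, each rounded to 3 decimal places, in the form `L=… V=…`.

2πR = 2π·14 = 87.964594
per-turn = √(87.964594² + 26.5²) = √(7737.7699 + 702.25) = √8440.0199 = 91.869581
L = 5.5 × 91.869581 = 505.282694
V = π·1.5² × L = 7.068583 × 505.282694 = 3571.632896

L=505.283 V=3571.633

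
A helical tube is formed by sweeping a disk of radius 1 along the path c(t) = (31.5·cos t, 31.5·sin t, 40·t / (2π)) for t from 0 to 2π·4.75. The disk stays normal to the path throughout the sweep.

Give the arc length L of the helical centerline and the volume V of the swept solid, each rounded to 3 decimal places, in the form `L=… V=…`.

L=959.129 V=3013.193

2πR = 2π·31.5 = 197.920337
per-turn = √(197.920337² + 40²) = √(39172.4599 + 1600) = √40772.4599 = 201.921915
L = 4.75 × 201.921915 = 959.129098
V = π·1² × L = 3.141593 × 959.129098 = 3013.192927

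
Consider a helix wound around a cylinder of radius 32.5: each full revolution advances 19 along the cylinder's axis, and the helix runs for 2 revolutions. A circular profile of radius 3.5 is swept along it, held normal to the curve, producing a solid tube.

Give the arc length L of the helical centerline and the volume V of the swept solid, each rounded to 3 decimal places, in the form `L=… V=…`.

L=410.171 V=15785.233

2πR = 2π·32.5 = 204.203522
per-turn = √(204.203522² + 19²) = √(41699.0786 + 361) = √42060.0786 = 205.085540
L = 2 × 205.085540 = 410.171079
V = π·3.5² × L = 38.484510 × 410.171079 = 15785.233010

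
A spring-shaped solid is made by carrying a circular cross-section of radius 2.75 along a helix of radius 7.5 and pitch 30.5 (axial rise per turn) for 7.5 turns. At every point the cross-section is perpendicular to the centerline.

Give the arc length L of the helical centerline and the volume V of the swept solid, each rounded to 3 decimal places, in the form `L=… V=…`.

2πR = 2π·7.5 = 47.123890
per-turn = √(47.123890² + 30.5²) = √(2220.6610 + 930.25) = √3150.9110 = 56.132976
L = 7.5 × 56.132976 = 420.997320
V = π·2.75² × L = 23.758294 × 420.997320 = 10002.178281

L=420.997 V=10002.178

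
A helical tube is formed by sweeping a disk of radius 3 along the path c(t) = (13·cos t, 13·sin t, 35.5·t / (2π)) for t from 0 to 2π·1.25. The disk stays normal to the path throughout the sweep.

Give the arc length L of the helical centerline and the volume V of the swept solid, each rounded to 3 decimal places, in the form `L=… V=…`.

2πR = 2π·13 = 81.681409
per-turn = √(81.681409² + 35.5²) = √(6671.8526 + 1260.25) = √7932.1026 = 89.062352
L = 1.25 × 89.062352 = 111.327940
V = π·3² × L = 28.274334 × 111.327940 = 3147.723352

L=111.328 V=3147.723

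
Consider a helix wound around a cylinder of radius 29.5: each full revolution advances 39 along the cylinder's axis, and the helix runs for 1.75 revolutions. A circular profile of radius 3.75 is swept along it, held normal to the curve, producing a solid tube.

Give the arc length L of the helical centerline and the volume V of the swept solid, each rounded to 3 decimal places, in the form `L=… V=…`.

L=331.472 V=14643.978

2πR = 2π·29.5 = 185.353967
per-turn = √(185.353967² + 39²) = √(34356.0929 + 1521) = √35877.0929 = 189.412494
L = 1.75 × 189.412494 = 331.471865
V = π·3.75² × L = 44.178647 × 331.471865 = 14643.978397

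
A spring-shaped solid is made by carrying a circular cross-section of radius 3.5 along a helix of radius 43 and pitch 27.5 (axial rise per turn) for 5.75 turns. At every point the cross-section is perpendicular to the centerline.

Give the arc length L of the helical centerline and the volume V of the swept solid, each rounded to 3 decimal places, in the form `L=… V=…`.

L=1561.544 V=60095.264

2πR = 2π·43 = 270.176968
per-turn = √(270.176968² + 27.5²) = √(72995.5942 + 756.25) = √73751.8442 = 271.572908
L = 5.75 × 271.572908 = 1561.544219
V = π·3.5² × L = 38.484510 × 1561.544219 = 60095.264113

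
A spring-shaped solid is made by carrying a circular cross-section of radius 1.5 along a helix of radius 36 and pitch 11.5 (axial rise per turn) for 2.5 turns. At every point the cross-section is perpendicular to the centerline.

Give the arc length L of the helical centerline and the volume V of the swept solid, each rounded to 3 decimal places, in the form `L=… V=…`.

2πR = 2π·36 = 226.194671
per-turn = √(226.194671² + 11.5²) = √(51164.0292 + 132.25) = √51296.2792 = 226.486819
L = 2.5 × 226.486819 = 566.217048
V = π·1.5² × L = 7.068583 × 566.217048 = 4002.352464

L=566.217 V=4002.352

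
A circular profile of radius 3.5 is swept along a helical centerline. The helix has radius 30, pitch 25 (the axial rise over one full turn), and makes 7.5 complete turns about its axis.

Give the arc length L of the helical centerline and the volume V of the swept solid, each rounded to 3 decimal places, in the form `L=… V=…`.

L=1426.096 V=54882.624

2πR = 2π·30 = 188.495559
per-turn = √(188.495559² + 25²) = √(35530.5758 + 625) = √36155.5758 = 190.146196
L = 7.5 × 190.146196 = 1426.096470
V = π·3.5² × L = 38.484510 × 1426.096470 = 54882.623863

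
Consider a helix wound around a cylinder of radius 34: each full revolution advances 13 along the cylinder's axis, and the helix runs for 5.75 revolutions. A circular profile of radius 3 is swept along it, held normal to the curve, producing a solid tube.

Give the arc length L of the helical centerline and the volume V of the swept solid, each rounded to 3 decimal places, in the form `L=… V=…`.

2πR = 2π·34 = 213.628300
per-turn = √(213.628300² + 13²) = √(45637.0508 + 169) = √45806.0508 = 214.023482
L = 5.75 × 214.023482 = 1230.635020
V = π·3² × L = 28.274334 × 1230.635020 = 34795.385448

L=1230.635 V=34795.385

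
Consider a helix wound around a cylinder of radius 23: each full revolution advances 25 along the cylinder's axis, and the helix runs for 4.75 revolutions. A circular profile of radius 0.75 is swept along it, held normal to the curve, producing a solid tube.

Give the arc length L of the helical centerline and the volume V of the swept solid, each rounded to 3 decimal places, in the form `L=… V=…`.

2πR = 2π·23 = 144.513262
per-turn = √(144.513262² + 25²) = √(20884.0829 + 625) = √21509.0829 = 146.659752
L = 4.75 × 146.659752 = 696.633823
V = π·0.75² × L = 1.767146 × 696.633823 = 1231.053581

L=696.634 V=1231.054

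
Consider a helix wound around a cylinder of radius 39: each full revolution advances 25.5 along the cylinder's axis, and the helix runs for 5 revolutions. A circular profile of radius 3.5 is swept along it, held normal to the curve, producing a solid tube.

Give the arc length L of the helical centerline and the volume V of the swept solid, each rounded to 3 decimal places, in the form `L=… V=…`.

2πR = 2π·39 = 245.044227
per-turn = √(245.044227² + 25.5²) = √(60046.6732 + 650.25) = √60696.9232 = 246.367456
L = 5 × 246.367456 = 1231.837278
V = π·3.5² × L = 38.484510 × 1231.837278 = 47406.654051

L=1231.837 V=47406.654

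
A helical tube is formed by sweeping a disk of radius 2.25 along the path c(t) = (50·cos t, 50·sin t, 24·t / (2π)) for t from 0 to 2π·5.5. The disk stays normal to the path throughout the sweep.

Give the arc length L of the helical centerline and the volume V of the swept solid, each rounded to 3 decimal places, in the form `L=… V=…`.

L=1732.911 V=27560.753

2πR = 2π·50 = 314.159265
per-turn = √(314.159265² + 24²) = √(98696.0440 + 576) = √99272.0440 = 315.074664
L = 5.5 × 315.074664 = 1732.910653
V = π·2.25² × L = 15.904313 × 1732.910653 = 27560.753095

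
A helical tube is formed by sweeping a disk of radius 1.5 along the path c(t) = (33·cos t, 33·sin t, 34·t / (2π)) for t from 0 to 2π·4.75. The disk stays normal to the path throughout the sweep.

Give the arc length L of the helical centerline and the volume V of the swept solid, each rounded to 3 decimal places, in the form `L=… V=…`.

2πR = 2π·33 = 207.345115
per-turn = √(207.345115² + 34²) = √(42991.9968 + 1156) = √44147.9968 = 210.114247
L = 4.75 × 210.114247 = 998.042673
V = π·1.5² × L = 7.068583 × 998.042673 = 7054.747941

L=998.043 V=7054.748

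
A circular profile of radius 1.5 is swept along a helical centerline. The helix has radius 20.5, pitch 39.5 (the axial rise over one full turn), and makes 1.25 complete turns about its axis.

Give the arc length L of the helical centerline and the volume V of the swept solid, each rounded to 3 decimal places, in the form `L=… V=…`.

2πR = 2π·20.5 = 128.805299
per-turn = √(128.805299² + 39.5²) = √(16590.8050 + 1560.25) = √18151.0550 = 134.725851
L = 1.25 × 134.725851 = 168.407314
V = π·1.5² × L = 7.068583 × 168.407314 = 1190.401157

L=168.407 V=1190.401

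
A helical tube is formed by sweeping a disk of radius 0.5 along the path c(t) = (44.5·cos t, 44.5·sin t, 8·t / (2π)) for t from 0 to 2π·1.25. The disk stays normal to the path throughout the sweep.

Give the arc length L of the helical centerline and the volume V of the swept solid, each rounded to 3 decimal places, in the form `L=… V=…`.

2πR = 2π·44.5 = 279.601746
per-turn = √(279.601746² + 8²) = √(78177.1365 + 64) = √78241.1365 = 279.716171
L = 1.25 × 279.716171 = 349.645214
V = π·0.5² × L = 0.785398 × 349.645214 = 274.610709

L=349.645 V=274.611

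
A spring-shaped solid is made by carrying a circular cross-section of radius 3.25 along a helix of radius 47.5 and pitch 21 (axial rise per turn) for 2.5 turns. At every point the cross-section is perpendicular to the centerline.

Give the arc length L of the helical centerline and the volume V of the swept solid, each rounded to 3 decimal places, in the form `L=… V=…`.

L=747.973 V=24820.043

2πR = 2π·47.5 = 298.451302
per-turn = √(298.451302² + 21²) = √(89073.1797 + 441) = √89514.1797 = 299.189204
L = 2.5 × 299.189204 = 747.973010
V = π·3.25² × L = 33.183072 × 747.973010 = 24820.042537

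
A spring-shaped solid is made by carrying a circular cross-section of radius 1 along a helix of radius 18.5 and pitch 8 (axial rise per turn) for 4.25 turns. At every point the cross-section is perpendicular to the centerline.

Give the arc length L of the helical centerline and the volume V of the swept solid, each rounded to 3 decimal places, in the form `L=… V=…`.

L=495.184 V=1555.667

2πR = 2π·18.5 = 116.238928
per-turn = √(116.238928² + 8²) = √(13511.4884 + 64) = √13575.4884 = 116.513898
L = 4.25 × 116.513898 = 495.184066
V = π·1² × L = 3.141593 × 495.184066 = 1555.666625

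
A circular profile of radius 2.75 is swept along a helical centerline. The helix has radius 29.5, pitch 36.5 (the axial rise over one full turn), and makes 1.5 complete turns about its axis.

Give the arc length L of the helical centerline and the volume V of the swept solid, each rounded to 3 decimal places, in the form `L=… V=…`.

L=283.370 V=6732.397

2πR = 2π·29.5 = 185.353967
per-turn = √(185.353967² + 36.5²) = √(34356.0929 + 1332.25) = √35688.3429 = 188.913586
L = 1.5 × 188.913586 = 283.370379
V = π·2.75² × L = 23.758294 × 283.370379 = 6732.396895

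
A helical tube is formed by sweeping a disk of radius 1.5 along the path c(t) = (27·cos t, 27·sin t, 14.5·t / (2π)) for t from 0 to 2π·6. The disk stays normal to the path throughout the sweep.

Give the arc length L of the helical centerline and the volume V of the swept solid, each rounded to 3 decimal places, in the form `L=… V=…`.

2πR = 2π·27 = 169.646003
per-turn = √(169.646003² + 14.5²) = √(28779.7664 + 210.25) = √28990.0164 = 170.264548
L = 6 × 170.264548 = 1021.587290
V = π·1.5² × L = 7.068583 × 1021.587290 = 7221.175034

L=1021.587 V=7221.175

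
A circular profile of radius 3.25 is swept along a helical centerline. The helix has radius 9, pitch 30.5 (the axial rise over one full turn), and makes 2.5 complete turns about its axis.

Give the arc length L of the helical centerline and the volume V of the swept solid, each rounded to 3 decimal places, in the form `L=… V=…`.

L=160.624 V=5329.992

2πR = 2π·9 = 56.548668
per-turn = √(56.548668² + 30.5²) = √(3197.7518 + 930.25) = √4128.0018 = 64.249528
L = 2.5 × 64.249528 = 160.623820
V = π·3.25² × L = 33.183072 × 160.623820 = 5329.991834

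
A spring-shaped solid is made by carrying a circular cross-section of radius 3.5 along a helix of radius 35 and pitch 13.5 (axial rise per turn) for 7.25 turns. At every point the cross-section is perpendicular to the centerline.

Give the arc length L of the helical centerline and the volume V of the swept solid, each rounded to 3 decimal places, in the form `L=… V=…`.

L=1597.360 V=61473.603

2πR = 2π·35 = 219.911486
per-turn = √(219.911486² + 13.5²) = √(48361.0616 + 182.25) = √48543.3116 = 220.325467
L = 7.25 × 220.325467 = 1597.359638
V = π·3.5² × L = 38.484510 × 1597.359638 = 61473.602985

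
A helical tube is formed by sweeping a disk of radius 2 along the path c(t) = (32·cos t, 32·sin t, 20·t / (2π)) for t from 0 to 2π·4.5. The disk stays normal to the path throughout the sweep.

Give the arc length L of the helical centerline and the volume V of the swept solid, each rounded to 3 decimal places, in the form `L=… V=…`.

2πR = 2π·32 = 201.061930
per-turn = √(201.061930² + 20²) = √(40425.8996 + 400) = √40825.8996 = 202.054200
L = 4.5 × 202.054200 = 909.243899
V = π·2² × L = 12.566371 × 909.243899 = 11425.895811

L=909.244 V=11425.896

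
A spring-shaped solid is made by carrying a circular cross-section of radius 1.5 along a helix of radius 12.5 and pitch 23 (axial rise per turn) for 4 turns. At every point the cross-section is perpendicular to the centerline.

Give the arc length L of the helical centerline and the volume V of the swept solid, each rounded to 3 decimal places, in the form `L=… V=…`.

2πR = 2π·12.5 = 78.539816
per-turn = √(78.539816² + 23²) = √(6168.5028 + 529) = √6697.5028 = 81.838272
L = 4 × 81.838272 = 327.353088
V = π·1.5² × L = 7.068583 × 327.353088 = 2313.922625

L=327.353 V=2313.923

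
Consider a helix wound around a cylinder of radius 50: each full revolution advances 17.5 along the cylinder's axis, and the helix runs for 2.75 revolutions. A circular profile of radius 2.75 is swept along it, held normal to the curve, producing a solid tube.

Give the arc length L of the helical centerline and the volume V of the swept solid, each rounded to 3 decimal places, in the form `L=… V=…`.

L=865.277 V=20557.513

2πR = 2π·50 = 314.159265
per-turn = √(314.159265² + 17.5²) = √(98696.0440 + 306.25) = √99002.2940 = 314.646300
L = 2.75 × 314.646300 = 865.277325
V = π·2.75² × L = 23.758294 × 865.277325 = 20557.513452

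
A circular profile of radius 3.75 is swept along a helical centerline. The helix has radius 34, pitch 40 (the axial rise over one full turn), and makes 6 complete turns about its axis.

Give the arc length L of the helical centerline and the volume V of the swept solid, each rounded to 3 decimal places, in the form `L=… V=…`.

L=1304.045 V=57610.951

2πR = 2π·34 = 213.628300
per-turn = √(213.628300² + 40²) = √(45637.0508 + 1600) = √47237.0508 = 217.340863
L = 6 × 217.340863 = 1304.045178
V = π·3.75² × L = 44.178647 × 1304.045178 = 57610.951201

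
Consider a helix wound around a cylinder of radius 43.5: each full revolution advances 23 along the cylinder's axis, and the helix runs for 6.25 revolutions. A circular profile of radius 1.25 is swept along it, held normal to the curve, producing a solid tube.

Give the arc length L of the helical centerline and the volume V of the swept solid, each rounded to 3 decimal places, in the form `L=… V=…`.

2πR = 2π·43.5 = 273.318561
per-turn = √(273.318561² + 23²) = √(74703.0357 + 529) = √75232.0357 = 274.284589
L = 6.25 × 274.284589 = 1714.278681
V = π·1.25² × L = 4.908739 × 1714.278681 = 8414.945796

L=1714.279 V=8414.946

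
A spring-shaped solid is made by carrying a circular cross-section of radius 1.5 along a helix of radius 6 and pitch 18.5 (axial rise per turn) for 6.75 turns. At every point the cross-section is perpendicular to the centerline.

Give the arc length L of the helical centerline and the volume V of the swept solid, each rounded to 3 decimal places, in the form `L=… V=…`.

L=283.458 V=2003.644

2πR = 2π·6 = 37.699112
per-turn = √(37.699112² + 18.5²) = √(1421.2230 + 342.25) = √1763.4730 = 41.993726
L = 6.75 × 41.993726 = 283.457651
V = π·1.5² × L = 7.068583 × 283.457651 = 2003.644069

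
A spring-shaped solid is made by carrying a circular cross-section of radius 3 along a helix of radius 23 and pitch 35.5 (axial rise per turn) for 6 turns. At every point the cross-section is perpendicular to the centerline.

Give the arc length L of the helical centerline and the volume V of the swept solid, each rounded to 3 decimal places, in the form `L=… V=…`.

L=892.858 V=25244.974

2πR = 2π·23 = 144.513262
per-turn = √(144.513262² + 35.5²) = √(20884.0829 + 1260.25) = √22144.3329 = 148.809720
L = 6 × 148.809720 = 892.858323
V = π·3² × L = 28.274334 × 892.858323 = 25244.974333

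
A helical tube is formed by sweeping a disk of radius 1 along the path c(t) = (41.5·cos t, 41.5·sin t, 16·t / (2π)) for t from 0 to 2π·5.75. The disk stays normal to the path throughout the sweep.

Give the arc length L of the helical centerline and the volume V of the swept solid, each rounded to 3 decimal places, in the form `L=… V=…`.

L=1502.145 V=4719.128

2πR = 2π·41.5 = 260.752190
per-turn = √(260.752190² + 16²) = √(67991.7047 + 256) = √68247.7047 = 261.242617
L = 5.75 × 261.242617 = 1502.145045
V = π·1² × L = 3.141593 × 1502.145045 = 4719.127839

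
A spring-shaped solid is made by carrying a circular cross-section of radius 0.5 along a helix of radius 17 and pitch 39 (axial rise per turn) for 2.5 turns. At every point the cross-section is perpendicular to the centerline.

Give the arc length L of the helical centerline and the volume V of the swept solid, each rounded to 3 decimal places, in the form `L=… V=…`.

2πR = 2π·17 = 106.814150
per-turn = √(106.814150² + 39²) = √(11409.2627 + 1521) = √12930.2627 = 113.711313
L = 2.5 × 113.711313 = 284.278282
V = π·0.5² × L = 0.785398 × 284.278282 = 223.271641

L=284.278 V=223.272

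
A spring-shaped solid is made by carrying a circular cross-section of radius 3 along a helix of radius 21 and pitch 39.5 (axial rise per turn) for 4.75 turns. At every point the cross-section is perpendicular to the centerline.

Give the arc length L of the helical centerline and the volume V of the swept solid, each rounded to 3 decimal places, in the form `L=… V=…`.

2πR = 2π·21 = 131.946891
per-turn = √(131.946891² + 39.5²) = √(17409.9822 + 1560.25) = √18970.2322 = 137.732466
L = 4.75 × 137.732466 = 654.229213
V = π·3² × L = 28.274334 × 654.229213 = 18497.895205

L=654.229 V=18497.895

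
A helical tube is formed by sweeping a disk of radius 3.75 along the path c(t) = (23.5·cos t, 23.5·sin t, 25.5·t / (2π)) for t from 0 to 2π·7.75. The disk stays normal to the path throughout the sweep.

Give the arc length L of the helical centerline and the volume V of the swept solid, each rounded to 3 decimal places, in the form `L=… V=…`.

L=1161.265 V=51303.102

2πR = 2π·23.5 = 147.654855
per-turn = √(147.654855² + 25.5²) = √(21801.9561 + 650.25) = √22452.2061 = 149.840602
L = 7.75 × 149.840602 = 1161.264668
V = π·3.75² × L = 44.178647 × 1161.264668 = 51303.101503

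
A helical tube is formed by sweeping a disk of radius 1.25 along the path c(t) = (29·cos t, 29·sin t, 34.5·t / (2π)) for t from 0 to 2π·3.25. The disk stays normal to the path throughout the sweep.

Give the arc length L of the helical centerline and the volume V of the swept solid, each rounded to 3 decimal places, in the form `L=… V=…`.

2πR = 2π·29 = 182.212374
per-turn = √(182.212374² + 34.5²) = √(33201.3492 + 1190.25) = √34391.5992 = 185.449722
L = 3.25 × 185.449722 = 602.711595
V = π·1.25² × L = 4.908739 × 602.711595 = 2958.553623

L=602.712 V=2958.554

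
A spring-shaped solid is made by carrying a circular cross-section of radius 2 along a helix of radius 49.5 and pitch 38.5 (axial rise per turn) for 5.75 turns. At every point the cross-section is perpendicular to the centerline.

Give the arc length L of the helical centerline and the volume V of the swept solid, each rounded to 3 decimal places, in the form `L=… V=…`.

L=1802.001 V=22644.615

2πR = 2π·49.5 = 311.017673
per-turn = √(311.017673² + 38.5²) = √(96731.9927 + 1482.25) = √98214.2427 = 313.391517
L = 5.75 × 313.391517 = 1802.001221
V = π·2² × L = 12.566371 × 1802.001221 = 22644.615190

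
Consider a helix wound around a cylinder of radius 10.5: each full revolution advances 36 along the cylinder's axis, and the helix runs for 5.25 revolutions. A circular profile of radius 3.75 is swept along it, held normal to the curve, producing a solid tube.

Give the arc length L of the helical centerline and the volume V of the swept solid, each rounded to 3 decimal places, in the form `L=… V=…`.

2πR = 2π·10.5 = 65.973446
per-turn = √(65.973446² + 36²) = √(4352.4955 + 1296) = √5648.4955 = 75.156474
L = 5.25 × 75.156474 = 394.571487
V = π·3.75² × L = 44.178647 × 394.571487 = 17431.634318

L=394.571 V=17431.634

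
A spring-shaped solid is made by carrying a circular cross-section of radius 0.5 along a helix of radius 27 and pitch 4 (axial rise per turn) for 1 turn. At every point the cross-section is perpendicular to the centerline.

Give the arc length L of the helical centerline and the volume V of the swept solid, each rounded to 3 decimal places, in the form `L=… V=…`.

2πR = 2π·27 = 169.646003
per-turn = √(169.646003² + 4²) = √(28779.7664 + 16) = √28795.7664 = 169.693154
L = 1 × 169.693154 = 169.693154
V = π·0.5² × L = 0.785398 × 169.693154 = 133.276691

L=169.693 V=133.277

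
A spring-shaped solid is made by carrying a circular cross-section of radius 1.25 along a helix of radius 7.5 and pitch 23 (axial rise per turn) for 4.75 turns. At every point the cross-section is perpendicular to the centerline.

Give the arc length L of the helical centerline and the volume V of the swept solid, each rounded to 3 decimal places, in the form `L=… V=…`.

2πR = 2π·7.5 = 47.123890
per-turn = √(47.123890² + 23²) = √(2220.6610 + 529) = √2749.6610 = 52.437210
L = 4.75 × 52.437210 = 249.076747
V = π·1.25² × L = 4.908739 × 249.076747 = 1222.652625

L=249.077 V=1222.653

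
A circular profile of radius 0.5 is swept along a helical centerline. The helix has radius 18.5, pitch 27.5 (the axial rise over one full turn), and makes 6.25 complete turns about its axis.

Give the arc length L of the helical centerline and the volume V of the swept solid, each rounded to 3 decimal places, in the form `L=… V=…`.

L=746.548 V=586.337

2πR = 2π·18.5 = 116.238928
per-turn = √(116.238928² + 27.5²) = √(13511.4884 + 756.25) = √14267.7384 = 119.447639
L = 6.25 × 119.447639 = 746.547743
V = π·0.5² × L = 0.785398 × 746.547743 = 586.337226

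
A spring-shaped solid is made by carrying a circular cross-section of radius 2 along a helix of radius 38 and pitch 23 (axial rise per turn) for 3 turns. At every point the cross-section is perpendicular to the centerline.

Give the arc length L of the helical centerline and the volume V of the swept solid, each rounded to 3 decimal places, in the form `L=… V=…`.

L=719.599 V=9042.746

2πR = 2π·38 = 238.761042
per-turn = √(238.761042² + 23²) = √(57006.8350 + 529) = √57535.8350 = 239.866286
L = 3 × 239.866286 = 719.598857
V = π·2² × L = 12.566371 × 719.598857 = 9042.745932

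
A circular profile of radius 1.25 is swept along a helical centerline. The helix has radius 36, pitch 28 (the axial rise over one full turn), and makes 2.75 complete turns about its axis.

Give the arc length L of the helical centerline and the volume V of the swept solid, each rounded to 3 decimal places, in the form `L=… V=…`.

2πR = 2π·36 = 226.194671
per-turn = √(226.194671² + 28²) = √(51164.0292 + 784) = √51948.0292 = 227.921103
L = 2.75 × 227.921103 = 626.783033
V = π·1.25² × L = 4.908739 × 626.783033 = 3076.714020

L=626.783 V=3076.714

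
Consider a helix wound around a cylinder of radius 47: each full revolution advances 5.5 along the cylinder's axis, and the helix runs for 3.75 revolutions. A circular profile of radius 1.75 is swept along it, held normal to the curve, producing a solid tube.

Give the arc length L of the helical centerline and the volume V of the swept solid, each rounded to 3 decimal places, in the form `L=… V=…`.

L=1107.603 V=10656.394

2πR = 2π·47 = 295.309709
per-turn = √(295.309709² + 5.5²) = √(87207.8245 + 30.25) = √87238.0745 = 295.360922
L = 3.75 × 295.360922 = 1107.603459
V = π·1.75² × L = 9.621128 × 1107.603459 = 10656.394101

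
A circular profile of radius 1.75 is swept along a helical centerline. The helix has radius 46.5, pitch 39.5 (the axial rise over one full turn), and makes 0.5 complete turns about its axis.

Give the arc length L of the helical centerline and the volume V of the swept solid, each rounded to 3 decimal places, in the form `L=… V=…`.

2πR = 2π·46.5 = 292.168117
per-turn = √(292.168117² + 39.5²) = √(85362.2085 + 1560.25) = √86922.4585 = 294.826150
L = 0.5 × 294.826150 = 147.413075
V = π·1.75² × L = 9.621128 × 147.413075 = 1418.279988

L=147.413 V=1418.280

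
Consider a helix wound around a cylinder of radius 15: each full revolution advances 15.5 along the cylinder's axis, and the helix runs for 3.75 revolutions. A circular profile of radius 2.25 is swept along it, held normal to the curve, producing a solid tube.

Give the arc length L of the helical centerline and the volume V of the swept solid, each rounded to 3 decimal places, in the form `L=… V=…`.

2πR = 2π·15 = 94.247780
per-turn = √(94.247780² + 15.5²) = √(8882.6440 + 240.25) = √9122.8940 = 95.513842
L = 3.75 × 95.513842 = 358.176906
V = π·2.25² × L = 15.904313 × 358.176906 = 5696.557561

L=358.177 V=5696.558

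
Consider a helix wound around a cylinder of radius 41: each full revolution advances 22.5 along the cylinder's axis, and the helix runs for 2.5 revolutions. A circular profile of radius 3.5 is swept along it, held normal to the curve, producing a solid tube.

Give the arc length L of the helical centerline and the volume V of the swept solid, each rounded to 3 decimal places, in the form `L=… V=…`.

2πR = 2π·41 = 257.610598
per-turn = √(257.610598² + 22.5²) = √(66363.2200 + 506.25) = √66869.4700 = 258.591318
L = 2.5 × 258.591318 = 646.478296
V = π·3.5² × L = 38.484510 × 646.478296 = 24879.400459

L=646.478 V=24879.400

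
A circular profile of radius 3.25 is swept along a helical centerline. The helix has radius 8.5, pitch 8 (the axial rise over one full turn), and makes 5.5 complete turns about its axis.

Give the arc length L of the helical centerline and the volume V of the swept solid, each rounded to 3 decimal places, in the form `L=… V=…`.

2πR = 2π·8.5 = 53.407075
per-turn = √(53.407075² + 8²) = √(2852.3157 + 64) = √2916.3157 = 54.002923
L = 5.5 × 54.002923 = 297.016075
V = π·3.25² × L = 33.183072 × 297.016075 = 9855.905937

L=297.016 V=9855.906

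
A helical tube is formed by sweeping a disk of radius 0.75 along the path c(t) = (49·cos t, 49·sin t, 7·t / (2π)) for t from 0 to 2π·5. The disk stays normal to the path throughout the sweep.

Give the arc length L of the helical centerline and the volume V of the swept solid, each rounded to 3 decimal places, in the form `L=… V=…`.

L=1539.778 V=2721.013

2πR = 2π·49 = 307.876080
per-turn = √(307.876080² + 7²) = √(94787.6807 + 49) = √94836.6807 = 307.955647
L = 5 × 307.955647 = 1539.778236
V = π·0.75² × L = 1.767146 × 1539.778236 = 2721.012747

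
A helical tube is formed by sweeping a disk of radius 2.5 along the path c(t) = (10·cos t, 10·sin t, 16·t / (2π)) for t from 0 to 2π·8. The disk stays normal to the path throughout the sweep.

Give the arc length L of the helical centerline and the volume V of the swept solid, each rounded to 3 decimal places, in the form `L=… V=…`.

2πR = 2π·10 = 62.831853
per-turn = √(62.831853² + 16²) = √(3947.8418 + 256) = √4203.8418 = 64.837040
L = 8 × 64.837040 = 518.696320
V = π·2.5² × L = 19.634954 × 518.696320 = 10184.578433

L=518.696 V=10184.578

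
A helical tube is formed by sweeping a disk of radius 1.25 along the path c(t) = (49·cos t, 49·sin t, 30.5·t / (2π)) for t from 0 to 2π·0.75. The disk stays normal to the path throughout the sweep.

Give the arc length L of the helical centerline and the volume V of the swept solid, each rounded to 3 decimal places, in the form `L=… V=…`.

2πR = 2π·49 = 307.876080
per-turn = √(307.876080² + 30.5²) = √(94787.6807 + 930.25) = √95717.9307 = 309.383145
L = 0.75 × 309.383145 = 232.037359
V = π·1.25² × L = 4.908739 × 232.037359 = 1139.010723

L=232.037 V=1139.011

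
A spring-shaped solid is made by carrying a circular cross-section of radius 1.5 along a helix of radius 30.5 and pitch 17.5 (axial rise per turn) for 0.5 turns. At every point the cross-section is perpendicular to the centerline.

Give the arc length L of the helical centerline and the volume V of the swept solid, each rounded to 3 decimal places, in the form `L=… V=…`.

2πR = 2π·30.5 = 191.637152
per-turn = √(191.637152² + 17.5²) = √(36724.7980 + 306.25) = √37031.0480 = 192.434529
L = 0.5 × 192.434529 = 96.217265
V = π·1.5² × L = 7.068583 × 96.217265 = 680.119766

L=96.217 V=680.120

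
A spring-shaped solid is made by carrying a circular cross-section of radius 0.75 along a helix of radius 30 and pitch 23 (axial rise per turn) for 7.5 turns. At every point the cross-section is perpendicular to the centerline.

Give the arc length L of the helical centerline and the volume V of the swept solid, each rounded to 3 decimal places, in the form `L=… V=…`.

2πR = 2π·30 = 188.495559
per-turn = √(188.495559² + 23²) = √(35530.5758 + 529) = √36059.5758 = 189.893591
L = 7.5 × 189.893591 = 1424.201931
V = π·0.75² × L = 1.767146 × 1424.201931 = 2516.772558

L=1424.202 V=2516.773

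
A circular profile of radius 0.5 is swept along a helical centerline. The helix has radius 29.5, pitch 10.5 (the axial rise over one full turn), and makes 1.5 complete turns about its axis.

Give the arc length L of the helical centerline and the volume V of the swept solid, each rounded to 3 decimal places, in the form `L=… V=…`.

L=278.477 V=218.715

2πR = 2π·29.5 = 185.353967
per-turn = √(185.353967² + 10.5²) = √(34356.0929 + 110.25) = √34466.3429 = 185.651132
L = 1.5 × 185.651132 = 278.476698
V = π·0.5² × L = 0.785398 × 278.476698 = 218.715087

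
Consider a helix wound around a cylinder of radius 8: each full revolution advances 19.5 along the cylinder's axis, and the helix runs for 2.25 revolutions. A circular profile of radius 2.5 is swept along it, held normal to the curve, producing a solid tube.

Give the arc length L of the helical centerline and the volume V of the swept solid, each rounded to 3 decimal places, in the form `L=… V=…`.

2πR = 2π·8 = 50.265482
per-turn = √(50.265482² + 19.5²) = √(2526.6187 + 380.25) = √2906.8687 = 53.915385
L = 2.25 × 53.915385 = 121.309616
V = π·2.5² × L = 19.634954 × 121.309616 = 2381.908740

L=121.310 V=2381.909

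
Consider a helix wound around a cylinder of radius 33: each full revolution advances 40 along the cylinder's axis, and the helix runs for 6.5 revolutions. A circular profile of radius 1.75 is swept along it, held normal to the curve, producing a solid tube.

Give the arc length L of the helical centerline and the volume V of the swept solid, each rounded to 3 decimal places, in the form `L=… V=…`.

L=1372.593 V=13205.893

2πR = 2π·33 = 207.345115
per-turn = √(207.345115² + 40²) = √(42991.9968 + 1600) = √44591.9968 = 211.168172
L = 6.5 × 211.168172 = 1372.593117
V = π·1.75² × L = 9.621128 × 1372.593117 = 13205.893382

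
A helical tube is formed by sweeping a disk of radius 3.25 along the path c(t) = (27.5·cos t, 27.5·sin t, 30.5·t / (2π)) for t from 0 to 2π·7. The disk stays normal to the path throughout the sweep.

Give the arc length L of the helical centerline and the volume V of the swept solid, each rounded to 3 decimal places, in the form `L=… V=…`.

2πR = 2π·27.5 = 172.787596
per-turn = √(172.787596² + 30.5²) = √(29855.5533 + 930.25) = √30785.8033 = 175.458837
L = 7 × 175.458837 = 1228.211856
V = π·3.25² × L = 33.183072 × 1228.211856 = 40755.842933

L=1228.212 V=40755.843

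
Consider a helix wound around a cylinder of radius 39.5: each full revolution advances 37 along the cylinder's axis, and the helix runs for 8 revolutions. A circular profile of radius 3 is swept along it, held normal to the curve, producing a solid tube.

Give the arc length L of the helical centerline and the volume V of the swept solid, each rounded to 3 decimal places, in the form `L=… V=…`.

2πR = 2π·39.5 = 248.185820
per-turn = √(248.185820² + 37²) = √(61596.2011 + 1369) = √62965.2011 = 250.928677
L = 8 × 250.928677 = 2007.429418
V = π·3² × L = 28.274334 × 2007.429418 = 56758.729610

L=2007.429 V=56758.730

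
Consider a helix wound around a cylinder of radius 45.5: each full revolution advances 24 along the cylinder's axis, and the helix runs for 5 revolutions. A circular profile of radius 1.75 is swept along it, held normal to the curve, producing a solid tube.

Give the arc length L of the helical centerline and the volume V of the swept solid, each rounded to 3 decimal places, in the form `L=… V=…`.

2πR = 2π·45.5 = 285.884931
per-turn = √(285.884931² + 24²) = √(81730.1940 + 576) = √82306.1940 = 286.890561
L = 5 × 286.890561 = 1434.452805
V = π·1.75² × L = 9.621128 × 1434.452805 = 13801.053337

L=1434.453 V=13801.053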